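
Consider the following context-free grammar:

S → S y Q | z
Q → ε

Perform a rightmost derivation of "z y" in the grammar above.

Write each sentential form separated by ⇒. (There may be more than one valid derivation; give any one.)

S ⇒ S y Q ⇒ S y ⇒ z y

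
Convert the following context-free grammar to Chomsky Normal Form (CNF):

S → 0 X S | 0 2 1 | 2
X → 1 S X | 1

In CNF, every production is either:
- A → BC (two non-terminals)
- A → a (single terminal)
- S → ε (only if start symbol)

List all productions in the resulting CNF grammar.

T0 → 0; T2 → 2; T1 → 1; S → 2; X → 1; S → T0 X0; X0 → X S; S → T0 X1; X1 → T2 T1; X → T1 X2; X2 → S X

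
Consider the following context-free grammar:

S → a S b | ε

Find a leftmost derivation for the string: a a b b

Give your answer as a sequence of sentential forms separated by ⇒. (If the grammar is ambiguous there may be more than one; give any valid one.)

S ⇒ a S b ⇒ a a S b b ⇒ a a b b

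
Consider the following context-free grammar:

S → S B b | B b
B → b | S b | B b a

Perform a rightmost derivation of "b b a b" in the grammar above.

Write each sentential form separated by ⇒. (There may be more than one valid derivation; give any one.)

S ⇒ B b ⇒ B b a b ⇒ b b a b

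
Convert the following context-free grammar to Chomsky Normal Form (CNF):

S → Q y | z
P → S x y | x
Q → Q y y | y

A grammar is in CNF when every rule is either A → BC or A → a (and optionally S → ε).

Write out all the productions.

TY → y; S → z; TX → x; P → x; Q → y; S → Q TY; P → S X0; X0 → TX TY; Q → Q X1; X1 → TY TY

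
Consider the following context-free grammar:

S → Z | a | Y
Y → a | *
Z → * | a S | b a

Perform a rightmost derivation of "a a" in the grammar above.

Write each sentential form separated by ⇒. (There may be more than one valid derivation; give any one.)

S ⇒ Z ⇒ a S ⇒ a a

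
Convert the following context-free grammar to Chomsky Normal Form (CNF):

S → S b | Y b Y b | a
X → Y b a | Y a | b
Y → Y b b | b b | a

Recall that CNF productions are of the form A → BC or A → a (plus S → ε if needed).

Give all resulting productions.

TB → b; S → a; TA → a; X → b; Y → a; S → S TB; S → Y X0; X0 → TB X1; X1 → Y TB; X → Y X2; X2 → TB TA; X → Y TA; Y → Y X3; X3 → TB TB; Y → TB TB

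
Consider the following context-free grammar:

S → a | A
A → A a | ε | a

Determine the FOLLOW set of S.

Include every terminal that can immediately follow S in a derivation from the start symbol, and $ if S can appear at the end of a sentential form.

We compute FOLLOW(S) using the standard algorithm.
FOLLOW(S) starts with {$}.
FIRST(A) = {a, ε}
FIRST(S) = {a, ε}
FOLLOW(A) = {$, a}
FOLLOW(S) = {$}
Therefore, FOLLOW(S) = {$}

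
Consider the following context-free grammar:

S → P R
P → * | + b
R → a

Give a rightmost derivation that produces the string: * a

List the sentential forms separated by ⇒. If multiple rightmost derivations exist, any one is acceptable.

S ⇒ P R ⇒ P a ⇒ * a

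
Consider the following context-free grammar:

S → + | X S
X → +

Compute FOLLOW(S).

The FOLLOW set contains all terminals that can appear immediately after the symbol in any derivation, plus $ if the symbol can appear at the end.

We compute FOLLOW(S) using the standard algorithm.
FOLLOW(S) starts with {$}.
FIRST(S) = {+}
FIRST(X) = {+}
FOLLOW(S) = {$}
FOLLOW(X) = {+}
Therefore, FOLLOW(S) = {$}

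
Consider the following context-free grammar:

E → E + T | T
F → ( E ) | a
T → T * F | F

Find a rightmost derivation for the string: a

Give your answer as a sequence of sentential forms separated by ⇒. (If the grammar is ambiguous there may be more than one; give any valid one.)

E ⇒ T ⇒ F ⇒ a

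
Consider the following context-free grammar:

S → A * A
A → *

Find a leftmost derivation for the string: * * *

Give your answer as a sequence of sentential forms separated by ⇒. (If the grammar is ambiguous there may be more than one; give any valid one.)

S ⇒ A * A ⇒ * * A ⇒ * * *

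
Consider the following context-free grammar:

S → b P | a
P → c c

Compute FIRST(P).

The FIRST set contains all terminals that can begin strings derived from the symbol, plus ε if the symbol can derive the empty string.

We compute FIRST(P) using the standard algorithm.
FIRST(P) = {c}
FIRST(S) = {a, b}
Therefore, FIRST(P) = {c}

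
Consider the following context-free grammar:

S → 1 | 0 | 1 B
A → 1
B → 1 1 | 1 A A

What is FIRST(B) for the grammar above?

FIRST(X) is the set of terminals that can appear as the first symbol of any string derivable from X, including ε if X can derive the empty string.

We compute FIRST(B) using the standard algorithm.
FIRST(A) = {1}
FIRST(B) = {1}
FIRST(S) = {0, 1}
Therefore, FIRST(B) = {1}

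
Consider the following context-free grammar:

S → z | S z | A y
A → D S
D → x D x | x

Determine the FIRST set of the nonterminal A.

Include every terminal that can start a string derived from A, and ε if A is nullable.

We compute FIRST(A) using the standard algorithm.
FIRST(A) = {x}
FIRST(D) = {x}
FIRST(S) = {x, z}
Therefore, FIRST(A) = {x}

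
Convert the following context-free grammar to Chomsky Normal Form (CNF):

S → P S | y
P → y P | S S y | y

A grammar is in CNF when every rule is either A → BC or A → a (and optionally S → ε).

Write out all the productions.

S → y; TY → y; P → y; S → P S; P → TY P; P → S X0; X0 → S TY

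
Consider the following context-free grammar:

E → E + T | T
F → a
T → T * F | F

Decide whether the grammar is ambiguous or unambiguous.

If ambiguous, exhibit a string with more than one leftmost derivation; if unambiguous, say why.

Unambiguous - every string in the language has a unique leftmost derivation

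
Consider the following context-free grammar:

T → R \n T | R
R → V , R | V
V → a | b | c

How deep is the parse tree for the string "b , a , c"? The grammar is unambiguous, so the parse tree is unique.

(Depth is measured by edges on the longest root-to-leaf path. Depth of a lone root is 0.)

5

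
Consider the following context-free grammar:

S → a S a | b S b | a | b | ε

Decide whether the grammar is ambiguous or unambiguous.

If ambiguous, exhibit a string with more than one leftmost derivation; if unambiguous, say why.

Unambiguous - every string in the language has a unique leftmost derivation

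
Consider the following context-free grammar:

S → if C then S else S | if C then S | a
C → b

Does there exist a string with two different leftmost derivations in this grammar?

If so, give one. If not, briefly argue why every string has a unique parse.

Yes - the string 'if b then if b then a else a' has two distinct leftmost derivations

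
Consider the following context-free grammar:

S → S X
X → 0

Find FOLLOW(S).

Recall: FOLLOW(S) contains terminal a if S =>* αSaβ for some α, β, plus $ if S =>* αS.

We compute FOLLOW(S) using the standard algorithm.
FOLLOW(S) starts with {$}.
FIRST(S) = {}
FIRST(X) = {0}
FOLLOW(S) = {$, 0}
FOLLOW(X) = {$, 0}
Therefore, FOLLOW(S) = {$, 0}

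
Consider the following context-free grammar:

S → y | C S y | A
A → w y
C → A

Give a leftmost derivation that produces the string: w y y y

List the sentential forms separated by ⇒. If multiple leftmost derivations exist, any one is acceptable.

S ⇒ C S y ⇒ A S y ⇒ w y S y ⇒ w y y y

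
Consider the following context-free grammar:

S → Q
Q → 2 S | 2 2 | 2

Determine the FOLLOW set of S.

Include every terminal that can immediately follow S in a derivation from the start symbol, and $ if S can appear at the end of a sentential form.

We compute FOLLOW(S) using the standard algorithm.
FOLLOW(S) starts with {$}.
FIRST(Q) = {2}
FIRST(S) = {2}
FOLLOW(Q) = {$}
FOLLOW(S) = {$}
Therefore, FOLLOW(S) = {$}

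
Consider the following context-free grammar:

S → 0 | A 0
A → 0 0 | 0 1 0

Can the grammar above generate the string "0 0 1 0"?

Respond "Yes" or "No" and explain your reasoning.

No - no valid derivation exists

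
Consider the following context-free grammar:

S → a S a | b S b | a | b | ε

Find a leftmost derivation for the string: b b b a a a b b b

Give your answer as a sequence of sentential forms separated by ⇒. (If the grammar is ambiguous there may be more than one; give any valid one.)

S ⇒ b S b ⇒ b b S b b ⇒ b b b S b b b ⇒ b b b a S a b b b ⇒ b b b a a a b b b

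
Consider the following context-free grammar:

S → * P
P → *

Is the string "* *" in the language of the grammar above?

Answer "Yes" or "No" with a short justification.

Yes - a valid derivation exists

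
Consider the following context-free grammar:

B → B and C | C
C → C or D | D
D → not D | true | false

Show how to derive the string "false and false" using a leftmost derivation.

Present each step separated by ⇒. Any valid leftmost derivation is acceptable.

B ⇒ B and C ⇒ C and C ⇒ D and C ⇒ false and C ⇒ false and D ⇒ false and false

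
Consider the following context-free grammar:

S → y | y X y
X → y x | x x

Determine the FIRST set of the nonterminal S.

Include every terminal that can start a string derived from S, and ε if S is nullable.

We compute FIRST(S) using the standard algorithm.
FIRST(S) = {y}
FIRST(X) = {x, y}
Therefore, FIRST(S) = {y}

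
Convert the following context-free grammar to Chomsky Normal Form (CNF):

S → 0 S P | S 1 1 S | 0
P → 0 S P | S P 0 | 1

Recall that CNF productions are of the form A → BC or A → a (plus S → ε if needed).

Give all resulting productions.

T0 → 0; T1 → 1; S → 0; P → 1; S → T0 X0; X0 → S P; S → S X1; X1 → T1 X2; X2 → T1 S; P → T0 X3; X3 → S P; P → S X4; X4 → P T0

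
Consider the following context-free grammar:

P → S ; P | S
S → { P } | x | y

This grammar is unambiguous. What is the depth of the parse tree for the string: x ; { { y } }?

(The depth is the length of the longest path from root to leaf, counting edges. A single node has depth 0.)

7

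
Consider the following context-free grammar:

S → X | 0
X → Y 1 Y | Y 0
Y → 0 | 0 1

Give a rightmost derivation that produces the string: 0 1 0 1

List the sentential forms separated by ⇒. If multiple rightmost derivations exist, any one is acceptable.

S ⇒ X ⇒ Y 1 Y ⇒ Y 1 0 1 ⇒ 0 1 0 1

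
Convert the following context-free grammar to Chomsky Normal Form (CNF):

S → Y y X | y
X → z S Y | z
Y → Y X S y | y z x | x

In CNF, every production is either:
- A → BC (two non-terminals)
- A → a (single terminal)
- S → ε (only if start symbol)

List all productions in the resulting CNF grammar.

TY → y; S → y; TZ → z; X → z; TX → x; Y → x; S → Y X0; X0 → TY X; X → TZ X1; X1 → S Y; Y → Y X2; X2 → X X3; X3 → S TY; Y → TY X4; X4 → TZ TX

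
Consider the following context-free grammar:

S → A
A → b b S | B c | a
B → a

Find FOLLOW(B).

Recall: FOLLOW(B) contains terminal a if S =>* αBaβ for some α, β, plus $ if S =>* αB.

We compute FOLLOW(B) using the standard algorithm.
FOLLOW(S) starts with {$}.
FIRST(A) = {a, b}
FIRST(B) = {a}
FIRST(S) = {a, b}
FOLLOW(A) = {$}
FOLLOW(B) = {c}
FOLLOW(S) = {$}
Therefore, FOLLOW(B) = {c}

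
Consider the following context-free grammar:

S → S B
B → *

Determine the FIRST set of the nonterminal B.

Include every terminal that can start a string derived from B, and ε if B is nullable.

We compute FIRST(B) using the standard algorithm.
FIRST(B) = {*}
FIRST(S) = {}
Therefore, FIRST(B) = {*}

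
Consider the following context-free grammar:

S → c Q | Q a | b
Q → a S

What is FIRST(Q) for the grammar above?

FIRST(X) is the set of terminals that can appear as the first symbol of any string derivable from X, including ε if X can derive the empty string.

We compute FIRST(Q) using the standard algorithm.
FIRST(Q) = {a}
FIRST(S) = {a, b, c}
Therefore, FIRST(Q) = {a}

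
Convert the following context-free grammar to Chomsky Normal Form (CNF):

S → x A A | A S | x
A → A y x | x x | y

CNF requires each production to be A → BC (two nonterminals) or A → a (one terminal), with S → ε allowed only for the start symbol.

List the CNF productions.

TX → x; S → x; TY → y; A → y; S → TX X0; X0 → A A; S → A S; A → A X1; X1 → TY TX; A → TX TX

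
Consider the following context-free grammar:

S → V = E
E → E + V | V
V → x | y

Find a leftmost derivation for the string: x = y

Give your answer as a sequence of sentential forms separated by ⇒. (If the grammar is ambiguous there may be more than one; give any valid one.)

S ⇒ V = E ⇒ x = E ⇒ x = V ⇒ x = y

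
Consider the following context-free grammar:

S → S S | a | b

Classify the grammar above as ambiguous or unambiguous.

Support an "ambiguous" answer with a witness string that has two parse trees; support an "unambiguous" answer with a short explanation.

Ambiguous - the string 'b b a a a' has two distinct parse trees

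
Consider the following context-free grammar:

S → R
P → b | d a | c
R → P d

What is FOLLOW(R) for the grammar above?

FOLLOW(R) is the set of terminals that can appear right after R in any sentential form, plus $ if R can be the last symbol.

We compute FOLLOW(R) using the standard algorithm.
FOLLOW(S) starts with {$}.
FIRST(P) = {b, c, d}
FIRST(R) = {b, c, d}
FIRST(S) = {b, c, d}
FOLLOW(P) = {d}
FOLLOW(R) = {$}
FOLLOW(S) = {$}
Therefore, FOLLOW(R) = {$}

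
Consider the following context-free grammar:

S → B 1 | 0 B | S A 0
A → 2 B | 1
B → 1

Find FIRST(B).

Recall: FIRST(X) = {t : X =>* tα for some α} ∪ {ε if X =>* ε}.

We compute FIRST(B) using the standard algorithm.
FIRST(A) = {1, 2}
FIRST(B) = {1}
FIRST(S) = {0, 1}
Therefore, FIRST(B) = {1}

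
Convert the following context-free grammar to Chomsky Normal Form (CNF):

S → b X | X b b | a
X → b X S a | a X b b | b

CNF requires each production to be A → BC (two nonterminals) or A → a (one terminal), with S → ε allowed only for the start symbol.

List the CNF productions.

TB → b; S → a; TA → a; X → b; S → TB X; S → X X0; X0 → TB TB; X → TB X1; X1 → X X2; X2 → S TA; X → TA X3; X3 → X X4; X4 → TB TB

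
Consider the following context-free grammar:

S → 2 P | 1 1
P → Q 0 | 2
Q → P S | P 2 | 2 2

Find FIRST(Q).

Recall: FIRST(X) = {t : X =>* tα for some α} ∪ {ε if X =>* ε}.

We compute FIRST(Q) using the standard algorithm.
FIRST(P) = {2}
FIRST(Q) = {2}
FIRST(S) = {1, 2}
Therefore, FIRST(Q) = {2}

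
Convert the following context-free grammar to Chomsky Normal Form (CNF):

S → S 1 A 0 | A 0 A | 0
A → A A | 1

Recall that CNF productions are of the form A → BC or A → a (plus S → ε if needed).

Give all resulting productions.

T1 → 1; T0 → 0; S → 0; A → 1; S → S X0; X0 → T1 X1; X1 → A T0; S → A X2; X2 → T0 A; A → A A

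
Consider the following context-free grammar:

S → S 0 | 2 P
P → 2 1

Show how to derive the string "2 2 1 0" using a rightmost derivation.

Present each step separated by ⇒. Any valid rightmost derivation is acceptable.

S ⇒ S 0 ⇒ 2 P 0 ⇒ 2 2 1 0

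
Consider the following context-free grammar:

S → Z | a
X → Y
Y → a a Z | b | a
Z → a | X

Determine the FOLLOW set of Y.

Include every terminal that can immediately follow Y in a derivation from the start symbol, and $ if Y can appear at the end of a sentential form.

We compute FOLLOW(Y) using the standard algorithm.
FOLLOW(S) starts with {$}.
FIRST(S) = {a, b}
FIRST(X) = {a, b}
FIRST(Y) = {a, b}
FIRST(Z) = {a, b}
FOLLOW(S) = {$}
FOLLOW(X) = {$}
FOLLOW(Y) = {$}
FOLLOW(Z) = {$}
Therefore, FOLLOW(Y) = {$}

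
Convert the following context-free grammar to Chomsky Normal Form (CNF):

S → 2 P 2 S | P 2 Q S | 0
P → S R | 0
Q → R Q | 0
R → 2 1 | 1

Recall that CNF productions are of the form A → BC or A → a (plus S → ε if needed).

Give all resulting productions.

T2 → 2; S → 0; P → 0; Q → 0; T1 → 1; R → 1; S → T2 X0; X0 → P X1; X1 → T2 S; S → P X2; X2 → T2 X3; X3 → Q S; P → S R; Q → R Q; R → T2 T1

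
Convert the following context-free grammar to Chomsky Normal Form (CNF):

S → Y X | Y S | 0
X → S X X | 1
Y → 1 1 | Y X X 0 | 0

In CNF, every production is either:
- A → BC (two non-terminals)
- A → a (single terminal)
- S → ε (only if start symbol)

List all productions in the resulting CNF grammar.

S → 0; X → 1; T1 → 1; T0 → 0; Y → 0; S → Y X; S → Y S; X → S X0; X0 → X X; Y → T1 T1; Y → Y X1; X1 → X X2; X2 → X T0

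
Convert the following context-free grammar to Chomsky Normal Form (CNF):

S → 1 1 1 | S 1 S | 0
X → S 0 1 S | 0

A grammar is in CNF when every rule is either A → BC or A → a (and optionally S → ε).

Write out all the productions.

T1 → 1; S → 0; T0 → 0; X → 0; S → T1 X0; X0 → T1 T1; S → S X1; X1 → T1 S; X → S X2; X2 → T0 X3; X3 → T1 S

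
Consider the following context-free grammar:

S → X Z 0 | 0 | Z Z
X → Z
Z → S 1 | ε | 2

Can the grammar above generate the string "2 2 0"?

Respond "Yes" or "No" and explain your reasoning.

Yes - a valid derivation exists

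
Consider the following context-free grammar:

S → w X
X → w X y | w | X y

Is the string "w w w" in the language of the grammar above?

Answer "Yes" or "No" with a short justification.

No - no valid derivation exists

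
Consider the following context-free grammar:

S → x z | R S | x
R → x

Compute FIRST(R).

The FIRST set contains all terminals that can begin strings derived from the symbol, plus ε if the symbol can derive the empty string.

We compute FIRST(R) using the standard algorithm.
FIRST(R) = {x}
FIRST(S) = {x}
Therefore, FIRST(R) = {x}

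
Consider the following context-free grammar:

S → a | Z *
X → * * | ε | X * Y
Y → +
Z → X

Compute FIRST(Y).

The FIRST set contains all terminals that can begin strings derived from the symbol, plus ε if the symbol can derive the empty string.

We compute FIRST(Y) using the standard algorithm.
FIRST(S) = {*, a}
FIRST(X) = {*, ε}
FIRST(Y) = {+}
FIRST(Z) = {*, ε}
Therefore, FIRST(Y) = {+}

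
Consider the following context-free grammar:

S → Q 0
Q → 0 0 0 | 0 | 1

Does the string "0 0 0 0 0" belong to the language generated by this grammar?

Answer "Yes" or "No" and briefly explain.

No - no valid derivation exists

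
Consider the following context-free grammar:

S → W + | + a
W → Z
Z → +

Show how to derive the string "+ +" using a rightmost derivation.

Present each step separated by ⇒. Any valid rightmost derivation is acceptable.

S ⇒ W + ⇒ Z + ⇒ + +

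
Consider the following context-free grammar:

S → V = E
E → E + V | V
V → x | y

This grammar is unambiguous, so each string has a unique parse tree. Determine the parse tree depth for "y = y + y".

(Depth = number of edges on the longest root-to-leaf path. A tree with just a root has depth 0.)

4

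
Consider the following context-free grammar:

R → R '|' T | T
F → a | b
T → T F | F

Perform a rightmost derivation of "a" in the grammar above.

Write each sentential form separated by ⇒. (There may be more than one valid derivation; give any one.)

R ⇒ T ⇒ F ⇒ a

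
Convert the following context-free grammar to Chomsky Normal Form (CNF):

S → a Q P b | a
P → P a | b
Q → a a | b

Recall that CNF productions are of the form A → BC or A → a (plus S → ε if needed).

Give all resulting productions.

TA → a; TB → b; S → a; P → b; Q → b; S → TA X0; X0 → Q X1; X1 → P TB; P → P TA; Q → TA TA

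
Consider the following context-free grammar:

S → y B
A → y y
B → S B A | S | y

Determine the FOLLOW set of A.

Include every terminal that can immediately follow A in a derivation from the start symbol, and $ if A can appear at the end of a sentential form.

We compute FOLLOW(A) using the standard algorithm.
FOLLOW(S) starts with {$}.
FIRST(A) = {y}
FIRST(B) = {y}
FIRST(S) = {y}
FOLLOW(A) = {$, y}
FOLLOW(B) = {$, y}
FOLLOW(S) = {$, y}
Therefore, FOLLOW(A) = {$, y}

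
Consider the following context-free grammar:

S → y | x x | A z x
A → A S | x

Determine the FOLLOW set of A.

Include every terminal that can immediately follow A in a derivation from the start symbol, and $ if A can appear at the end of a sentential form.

We compute FOLLOW(A) using the standard algorithm.
FOLLOW(S) starts with {$}.
FIRST(A) = {x}
FIRST(S) = {x, y}
FOLLOW(A) = {x, y, z}
FOLLOW(S) = {$, x, y, z}
Therefore, FOLLOW(A) = {x, y, z}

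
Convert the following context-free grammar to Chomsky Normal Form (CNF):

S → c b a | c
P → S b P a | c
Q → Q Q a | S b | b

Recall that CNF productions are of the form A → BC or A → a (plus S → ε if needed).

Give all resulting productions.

TC → c; TB → b; TA → a; S → c; P → c; Q → b; S → TC X0; X0 → TB TA; P → S X1; X1 → TB X2; X2 → P TA; Q → Q X3; X3 → Q TA; Q → S TB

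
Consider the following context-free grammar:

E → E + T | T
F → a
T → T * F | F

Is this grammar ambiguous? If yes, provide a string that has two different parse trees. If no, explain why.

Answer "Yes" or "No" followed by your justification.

No - the grammar is unambiguous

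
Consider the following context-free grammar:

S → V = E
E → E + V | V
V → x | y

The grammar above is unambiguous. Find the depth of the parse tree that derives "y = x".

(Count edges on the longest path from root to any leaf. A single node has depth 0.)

3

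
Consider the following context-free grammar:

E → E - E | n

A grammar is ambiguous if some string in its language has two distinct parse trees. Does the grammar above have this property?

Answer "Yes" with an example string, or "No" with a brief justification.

Yes - the string 'n - n - n - n - n' has two distinct parse trees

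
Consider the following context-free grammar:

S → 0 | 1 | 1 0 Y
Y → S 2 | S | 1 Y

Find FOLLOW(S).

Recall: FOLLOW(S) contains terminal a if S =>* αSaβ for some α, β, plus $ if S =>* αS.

We compute FOLLOW(S) using the standard algorithm.
FOLLOW(S) starts with {$}.
FIRST(S) = {0, 1}
FIRST(Y) = {0, 1}
FOLLOW(S) = {$, 2}
FOLLOW(Y) = {$, 2}
Therefore, FOLLOW(S) = {$, 2}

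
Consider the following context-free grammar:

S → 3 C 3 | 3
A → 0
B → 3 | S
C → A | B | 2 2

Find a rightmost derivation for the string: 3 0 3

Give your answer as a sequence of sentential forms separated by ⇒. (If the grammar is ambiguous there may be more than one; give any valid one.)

S ⇒ 3 C 3 ⇒ 3 A 3 ⇒ 3 0 3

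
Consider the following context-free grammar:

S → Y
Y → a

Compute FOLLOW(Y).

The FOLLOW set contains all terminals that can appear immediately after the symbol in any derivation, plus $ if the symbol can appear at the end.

We compute FOLLOW(Y) using the standard algorithm.
FOLLOW(S) starts with {$}.
FIRST(S) = {a}
FIRST(Y) = {a}
FOLLOW(S) = {$}
FOLLOW(Y) = {$}
Therefore, FOLLOW(Y) = {$}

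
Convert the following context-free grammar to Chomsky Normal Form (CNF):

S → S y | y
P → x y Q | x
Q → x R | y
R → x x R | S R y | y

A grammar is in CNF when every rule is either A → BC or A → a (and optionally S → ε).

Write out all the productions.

TY → y; S → y; TX → x; P → x; Q → y; R → y; S → S TY; P → TX X0; X0 → TY Q; Q → TX R; R → TX X1; X1 → TX R; R → S X2; X2 → R TY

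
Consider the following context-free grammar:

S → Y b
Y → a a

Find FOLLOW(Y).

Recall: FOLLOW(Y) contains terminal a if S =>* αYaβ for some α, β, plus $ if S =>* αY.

We compute FOLLOW(Y) using the standard algorithm.
FOLLOW(S) starts with {$}.
FIRST(S) = {a}
FIRST(Y) = {a}
FOLLOW(S) = {$}
FOLLOW(Y) = {b}
Therefore, FOLLOW(Y) = {b}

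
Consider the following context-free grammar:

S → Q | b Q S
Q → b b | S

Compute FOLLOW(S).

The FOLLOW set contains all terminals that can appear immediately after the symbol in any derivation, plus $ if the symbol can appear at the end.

We compute FOLLOW(S) using the standard algorithm.
FOLLOW(S) starts with {$}.
FIRST(Q) = {b}
FIRST(S) = {b}
FOLLOW(Q) = {$, b}
FOLLOW(S) = {$, b}
Therefore, FOLLOW(S) = {$, b}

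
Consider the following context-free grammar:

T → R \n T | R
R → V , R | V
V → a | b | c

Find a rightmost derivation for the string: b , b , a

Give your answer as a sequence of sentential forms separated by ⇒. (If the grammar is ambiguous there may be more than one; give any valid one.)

T ⇒ R ⇒ V , R ⇒ V , V , R ⇒ V , V , V ⇒ V , V , a ⇒ V , b , a ⇒ b , b , a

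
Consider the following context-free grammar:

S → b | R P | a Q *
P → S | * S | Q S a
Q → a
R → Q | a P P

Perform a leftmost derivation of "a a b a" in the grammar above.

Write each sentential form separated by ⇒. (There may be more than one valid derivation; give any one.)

S ⇒ R P ⇒ Q P ⇒ a P ⇒ a Q S a ⇒ a a S a ⇒ a a b a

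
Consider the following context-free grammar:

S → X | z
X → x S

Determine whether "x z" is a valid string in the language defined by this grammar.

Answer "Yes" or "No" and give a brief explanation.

Yes - a valid derivation exists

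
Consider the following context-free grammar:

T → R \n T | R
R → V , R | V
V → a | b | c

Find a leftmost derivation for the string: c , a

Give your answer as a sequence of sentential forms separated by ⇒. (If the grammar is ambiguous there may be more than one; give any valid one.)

T ⇒ R ⇒ V , R ⇒ c , R ⇒ c , V ⇒ c , a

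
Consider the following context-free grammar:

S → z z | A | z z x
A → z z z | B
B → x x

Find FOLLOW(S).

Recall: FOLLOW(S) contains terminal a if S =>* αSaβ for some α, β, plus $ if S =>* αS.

We compute FOLLOW(S) using the standard algorithm.
FOLLOW(S) starts with {$}.
FIRST(A) = {x, z}
FIRST(B) = {x}
FIRST(S) = {x, z}
FOLLOW(A) = {$}
FOLLOW(B) = {$}
FOLLOW(S) = {$}
Therefore, FOLLOW(S) = {$}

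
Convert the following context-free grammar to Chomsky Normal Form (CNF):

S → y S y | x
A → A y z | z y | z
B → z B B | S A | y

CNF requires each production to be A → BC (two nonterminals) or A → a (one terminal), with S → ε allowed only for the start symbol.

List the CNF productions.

TY → y; S → x; TZ → z; A → z; B → y; S → TY X0; X0 → S TY; A → A X1; X1 → TY TZ; A → TZ TY; B → TZ X2; X2 → B B; B → S A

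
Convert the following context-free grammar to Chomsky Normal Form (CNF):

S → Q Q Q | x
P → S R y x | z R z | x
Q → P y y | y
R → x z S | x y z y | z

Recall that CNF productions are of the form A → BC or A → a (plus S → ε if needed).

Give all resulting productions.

S → x; TY → y; TX → x; TZ → z; P → x; Q → y; R → z; S → Q X0; X0 → Q Q; P → S X1; X1 → R X2; X2 → TY TX; P → TZ X3; X3 → R TZ; Q → P X4; X4 → TY TY; R → TX X5; X5 → TZ S; R → TX X6; X6 → TY X7; X7 → TZ TY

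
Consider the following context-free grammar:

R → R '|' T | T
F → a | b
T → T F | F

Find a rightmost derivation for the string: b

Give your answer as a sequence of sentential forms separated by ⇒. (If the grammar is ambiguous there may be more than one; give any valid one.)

R ⇒ T ⇒ F ⇒ b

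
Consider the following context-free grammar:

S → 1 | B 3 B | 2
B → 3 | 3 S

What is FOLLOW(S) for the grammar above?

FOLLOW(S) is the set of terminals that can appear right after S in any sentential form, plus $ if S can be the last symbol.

We compute FOLLOW(S) using the standard algorithm.
FOLLOW(S) starts with {$}.
FIRST(B) = {3}
FIRST(S) = {1, 2, 3}
FOLLOW(B) = {$, 3}
FOLLOW(S) = {$, 3}
Therefore, FOLLOW(S) = {$, 3}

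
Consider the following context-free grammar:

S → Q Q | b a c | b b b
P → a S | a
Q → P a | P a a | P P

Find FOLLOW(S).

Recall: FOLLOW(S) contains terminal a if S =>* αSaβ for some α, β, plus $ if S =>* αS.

We compute FOLLOW(S) using the standard algorithm.
FOLLOW(S) starts with {$}.
FIRST(P) = {a}
FIRST(Q) = {a}
FIRST(S) = {a, b}
FOLLOW(P) = {$, a}
FOLLOW(Q) = {$, a}
FOLLOW(S) = {$, a}
Therefore, FOLLOW(S) = {$, a}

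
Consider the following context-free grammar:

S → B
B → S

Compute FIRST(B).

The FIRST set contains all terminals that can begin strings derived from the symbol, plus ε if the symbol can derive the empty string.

We compute FIRST(B) using the standard algorithm.
FIRST(B) = {}
FIRST(S) = {}
Therefore, FIRST(B) = {}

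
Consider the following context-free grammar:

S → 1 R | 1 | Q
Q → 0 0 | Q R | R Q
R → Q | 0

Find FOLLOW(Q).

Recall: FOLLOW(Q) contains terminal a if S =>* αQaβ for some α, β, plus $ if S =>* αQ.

We compute FOLLOW(Q) using the standard algorithm.
FOLLOW(S) starts with {$}.
FIRST(Q) = {0}
FIRST(R) = {0}
FIRST(S) = {0, 1}
FOLLOW(Q) = {$, 0}
FOLLOW(R) = {$, 0}
FOLLOW(S) = {$}
Therefore, FOLLOW(Q) = {$, 0}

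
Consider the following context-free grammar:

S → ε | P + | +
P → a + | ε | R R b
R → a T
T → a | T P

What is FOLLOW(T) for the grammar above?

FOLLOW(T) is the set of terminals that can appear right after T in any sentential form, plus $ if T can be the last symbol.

We compute FOLLOW(T) using the standard algorithm.
FOLLOW(S) starts with {$}.
FIRST(P) = {a, ε}
FIRST(R) = {a}
FIRST(S) = {+, a, ε}
FIRST(T) = {a}
FOLLOW(P) = {+, a, b}
FOLLOW(R) = {a, b}
FOLLOW(S) = {$}
FOLLOW(T) = {a, b}
Therefore, FOLLOW(T) = {a, b}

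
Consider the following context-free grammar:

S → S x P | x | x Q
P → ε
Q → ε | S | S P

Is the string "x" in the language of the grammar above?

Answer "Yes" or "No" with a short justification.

Yes - a valid derivation exists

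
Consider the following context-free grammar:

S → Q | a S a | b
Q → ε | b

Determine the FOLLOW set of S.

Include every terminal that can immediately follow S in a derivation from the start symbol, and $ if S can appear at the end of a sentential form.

We compute FOLLOW(S) using the standard algorithm.
FOLLOW(S) starts with {$}.
FIRST(Q) = {b, ε}
FIRST(S) = {a, b, ε}
FOLLOW(Q) = {$, a}
FOLLOW(S) = {$, a}
Therefore, FOLLOW(S) = {$, a}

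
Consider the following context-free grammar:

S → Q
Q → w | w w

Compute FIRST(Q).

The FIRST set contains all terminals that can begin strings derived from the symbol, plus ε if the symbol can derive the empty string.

We compute FIRST(Q) using the standard algorithm.
FIRST(Q) = {w}
FIRST(S) = {w}
Therefore, FIRST(Q) = {w}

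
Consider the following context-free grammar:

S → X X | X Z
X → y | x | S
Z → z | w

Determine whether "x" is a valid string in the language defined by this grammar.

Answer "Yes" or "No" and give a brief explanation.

No - no valid derivation exists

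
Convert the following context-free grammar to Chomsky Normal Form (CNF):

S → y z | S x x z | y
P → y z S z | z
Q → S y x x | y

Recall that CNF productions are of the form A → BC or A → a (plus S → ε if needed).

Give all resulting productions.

TY → y; TZ → z; TX → x; S → y; P → z; Q → y; S → TY TZ; S → S X0; X0 → TX X1; X1 → TX TZ; P → TY X2; X2 → TZ X3; X3 → S TZ; Q → S X4; X4 → TY X5; X5 → TX TX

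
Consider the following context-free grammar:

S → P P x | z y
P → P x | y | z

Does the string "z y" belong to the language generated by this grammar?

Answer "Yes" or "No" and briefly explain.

Yes - a valid derivation exists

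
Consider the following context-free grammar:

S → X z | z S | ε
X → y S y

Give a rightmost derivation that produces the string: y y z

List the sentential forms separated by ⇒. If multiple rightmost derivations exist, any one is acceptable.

S ⇒ X z ⇒ y S y z ⇒ y y z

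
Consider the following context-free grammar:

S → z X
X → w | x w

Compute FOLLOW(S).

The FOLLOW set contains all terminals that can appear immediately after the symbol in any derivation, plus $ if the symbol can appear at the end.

We compute FOLLOW(S) using the standard algorithm.
FOLLOW(S) starts with {$}.
FIRST(S) = {z}
FIRST(X) = {w, x}
FOLLOW(S) = {$}
FOLLOW(X) = {$}
Therefore, FOLLOW(S) = {$}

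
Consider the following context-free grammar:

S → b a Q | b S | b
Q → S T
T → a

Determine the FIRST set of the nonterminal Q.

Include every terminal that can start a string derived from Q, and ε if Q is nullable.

We compute FIRST(Q) using the standard algorithm.
FIRST(Q) = {b}
FIRST(S) = {b}
FIRST(T) = {a}
Therefore, FIRST(Q) = {b}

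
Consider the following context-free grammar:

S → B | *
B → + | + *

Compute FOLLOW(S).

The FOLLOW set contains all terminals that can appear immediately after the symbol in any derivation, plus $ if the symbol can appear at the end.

We compute FOLLOW(S) using the standard algorithm.
FOLLOW(S) starts with {$}.
FIRST(B) = {+}
FIRST(S) = {*, +}
FOLLOW(B) = {$}
FOLLOW(S) = {$}
Therefore, FOLLOW(S) = {$}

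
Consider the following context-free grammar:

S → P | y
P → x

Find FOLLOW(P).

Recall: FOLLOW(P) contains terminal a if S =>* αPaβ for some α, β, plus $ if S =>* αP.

We compute FOLLOW(P) using the standard algorithm.
FOLLOW(S) starts with {$}.
FIRST(P) = {x}
FIRST(S) = {x, y}
FOLLOW(P) = {$}
FOLLOW(S) = {$}
Therefore, FOLLOW(P) = {$}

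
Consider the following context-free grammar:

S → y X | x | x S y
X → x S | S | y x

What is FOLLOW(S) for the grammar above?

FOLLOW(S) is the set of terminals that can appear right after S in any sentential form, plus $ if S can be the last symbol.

We compute FOLLOW(S) using the standard algorithm.
FOLLOW(S) starts with {$}.
FIRST(S) = {x, y}
FIRST(X) = {x, y}
FOLLOW(S) = {$, y}
FOLLOW(X) = {$, y}
Therefore, FOLLOW(S) = {$, y}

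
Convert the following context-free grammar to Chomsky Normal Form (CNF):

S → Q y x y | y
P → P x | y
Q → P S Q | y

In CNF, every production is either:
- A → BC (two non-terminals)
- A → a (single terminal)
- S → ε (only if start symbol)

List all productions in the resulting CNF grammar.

TY → y; TX → x; S → y; P → y; Q → y; S → Q X0; X0 → TY X1; X1 → TX TY; P → P TX; Q → P X2; X2 → S Q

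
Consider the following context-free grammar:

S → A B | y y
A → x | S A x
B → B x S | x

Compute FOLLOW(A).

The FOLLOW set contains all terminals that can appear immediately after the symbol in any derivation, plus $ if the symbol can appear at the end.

We compute FOLLOW(A) using the standard algorithm.
FOLLOW(S) starts with {$}.
FIRST(A) = {x, y}
FIRST(B) = {x}
FIRST(S) = {x, y}
FOLLOW(A) = {x}
FOLLOW(B) = {$, x, y}
FOLLOW(S) = {$, x, y}
Therefore, FOLLOW(A) = {x}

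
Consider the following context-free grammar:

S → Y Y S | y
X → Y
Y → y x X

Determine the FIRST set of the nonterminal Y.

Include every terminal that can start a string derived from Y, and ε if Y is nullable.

We compute FIRST(Y) using the standard algorithm.
FIRST(S) = {y}
FIRST(X) = {y}
FIRST(Y) = {y}
Therefore, FIRST(Y) = {y}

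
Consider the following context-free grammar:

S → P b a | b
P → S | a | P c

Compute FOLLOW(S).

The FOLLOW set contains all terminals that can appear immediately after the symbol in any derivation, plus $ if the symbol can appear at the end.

We compute FOLLOW(S) using the standard algorithm.
FOLLOW(S) starts with {$}.
FIRST(P) = {a, b}
FIRST(S) = {a, b}
FOLLOW(P) = {b, c}
FOLLOW(S) = {$, b, c}
Therefore, FOLLOW(S) = {$, b, c}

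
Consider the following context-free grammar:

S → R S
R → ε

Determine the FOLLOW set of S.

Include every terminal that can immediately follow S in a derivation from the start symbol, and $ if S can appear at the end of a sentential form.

We compute FOLLOW(S) using the standard algorithm.
FOLLOW(S) starts with {$}.
FIRST(R) = {ε}
FIRST(S) = {}
FOLLOW(R) = {}
FOLLOW(S) = {$}
Therefore, FOLLOW(S) = {$}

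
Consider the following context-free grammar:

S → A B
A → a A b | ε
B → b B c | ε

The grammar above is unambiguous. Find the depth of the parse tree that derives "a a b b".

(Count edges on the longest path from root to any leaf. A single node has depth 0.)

4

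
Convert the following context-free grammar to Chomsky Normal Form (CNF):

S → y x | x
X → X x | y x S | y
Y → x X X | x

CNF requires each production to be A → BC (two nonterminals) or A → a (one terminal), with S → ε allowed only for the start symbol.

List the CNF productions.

TY → y; TX → x; S → x; X → y; Y → x; S → TY TX; X → X TX; X → TY X0; X0 → TX S; Y → TX X1; X1 → X X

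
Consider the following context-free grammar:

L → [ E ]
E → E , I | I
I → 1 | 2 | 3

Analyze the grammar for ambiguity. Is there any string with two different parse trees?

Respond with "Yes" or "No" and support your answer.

No - the grammar is unambiguous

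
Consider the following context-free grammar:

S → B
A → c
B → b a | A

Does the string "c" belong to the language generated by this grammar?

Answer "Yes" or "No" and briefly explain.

Yes - a valid derivation exists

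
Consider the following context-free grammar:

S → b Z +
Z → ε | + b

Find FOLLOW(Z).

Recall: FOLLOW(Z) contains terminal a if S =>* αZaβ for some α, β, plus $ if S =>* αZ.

We compute FOLLOW(Z) using the standard algorithm.
FOLLOW(S) starts with {$}.
FIRST(S) = {b}
FIRST(Z) = {+, ε}
FOLLOW(S) = {$}
FOLLOW(Z) = {+}
Therefore, FOLLOW(Z) = {+}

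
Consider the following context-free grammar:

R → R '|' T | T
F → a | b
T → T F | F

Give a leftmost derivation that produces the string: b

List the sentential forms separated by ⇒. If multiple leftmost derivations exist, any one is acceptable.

R ⇒ T ⇒ F ⇒ b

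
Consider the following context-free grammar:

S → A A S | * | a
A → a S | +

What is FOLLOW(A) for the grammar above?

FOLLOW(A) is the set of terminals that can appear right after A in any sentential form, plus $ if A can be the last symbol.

We compute FOLLOW(A) using the standard algorithm.
FOLLOW(S) starts with {$}.
FIRST(A) = {+, a}
FIRST(S) = {*, +, a}
FOLLOW(A) = {*, +, a}
FOLLOW(S) = {$, *, +, a}
Therefore, FOLLOW(A) = {*, +, a}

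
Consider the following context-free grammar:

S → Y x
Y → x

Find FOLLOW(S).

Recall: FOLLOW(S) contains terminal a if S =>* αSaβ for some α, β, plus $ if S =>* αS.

We compute FOLLOW(S) using the standard algorithm.
FOLLOW(S) starts with {$}.
FIRST(S) = {x}
FIRST(Y) = {x}
FOLLOW(S) = {$}
FOLLOW(Y) = {x}
Therefore, FOLLOW(S) = {$}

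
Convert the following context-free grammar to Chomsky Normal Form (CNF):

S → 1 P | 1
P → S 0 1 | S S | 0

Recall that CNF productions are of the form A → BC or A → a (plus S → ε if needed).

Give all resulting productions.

T1 → 1; S → 1; T0 → 0; P → 0; S → T1 P; P → S X0; X0 → T0 T1; P → S S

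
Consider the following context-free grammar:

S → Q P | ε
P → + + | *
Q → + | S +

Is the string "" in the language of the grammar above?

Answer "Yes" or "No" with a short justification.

Yes - a valid derivation exists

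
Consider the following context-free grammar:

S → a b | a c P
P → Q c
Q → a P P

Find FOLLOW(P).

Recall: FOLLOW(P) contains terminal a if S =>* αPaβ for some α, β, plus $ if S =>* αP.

We compute FOLLOW(P) using the standard algorithm.
FOLLOW(S) starts with {$}.
FIRST(P) = {a}
FIRST(Q) = {a}
FIRST(S) = {a}
FOLLOW(P) = {$, a, c}
FOLLOW(Q) = {c}
FOLLOW(S) = {$}
Therefore, FOLLOW(P) = {$, a, c}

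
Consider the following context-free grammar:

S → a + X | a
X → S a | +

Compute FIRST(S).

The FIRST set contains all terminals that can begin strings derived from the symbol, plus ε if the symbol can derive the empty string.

We compute FIRST(S) using the standard algorithm.
FIRST(S) = {a}
FIRST(X) = {+, a}
Therefore, FIRST(S) = {a}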